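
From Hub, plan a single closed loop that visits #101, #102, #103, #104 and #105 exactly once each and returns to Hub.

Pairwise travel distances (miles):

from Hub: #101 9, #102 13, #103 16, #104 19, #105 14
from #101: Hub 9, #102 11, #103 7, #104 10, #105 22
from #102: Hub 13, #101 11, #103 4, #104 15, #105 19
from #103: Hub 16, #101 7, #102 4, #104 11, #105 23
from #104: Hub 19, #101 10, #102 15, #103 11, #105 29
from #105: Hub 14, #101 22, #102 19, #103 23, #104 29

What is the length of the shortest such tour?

Shortest round trip = 67 miles.

Hub → #101 → #102 → #103 → #104 → #105 → Hub: 9+11+4+11+29+14 = 78
Hub → #101 → #102 → #103 → #105 → #104 → Hub: 9+11+4+23+29+19 = 95
Hub → #101 → #102 → #104 → #103 → #105 → Hub: 9+11+15+11+23+14 = 83
Hub → #101 → #102 → #104 → #105 → #103 → Hub: 9+11+15+29+23+16 = 103
Hub → #101 → #102 → #105 → #103 → #104 → Hub: 9+11+19+23+11+19 = 92
Hub → #101 → #102 → #105 → #104 → #103 → Hub: 9+11+19+29+11+16 = 95
Hub → #101 → #103 → #102 → #104 → #105 → Hub: 9+7+4+15+29+14 = 78
Hub → #101 → #103 → #102 → #105 → #104 → Hub: 9+7+4+19+29+19 = 87
Hub → #101 → #103 → #104 → #102 → #105 → Hub: 9+7+11+15+19+14 = 75
Hub → #101 → #103 → #104 → #105 → #102 → Hub: 9+7+11+29+19+13 = 88
Hub → #101 → #103 → #105 → #102 → #104 → Hub: 9+7+23+19+15+19 = 92
Hub → #101 → #103 → #105 → #104 → #102 → Hub: 9+7+23+29+15+13 = 96
Hub → #101 → #104 → #102 → #103 → #105 → Hub: 9+10+15+4+23+14 = 75
Hub → #101 → #104 → #102 → #105 → #103 → Hub: 9+10+15+19+23+16 = 92
… (46 more)
Hub → #101 → #104 → #103 → #102 → #105 → Hub: 9+10+11+4+19+14 = 67  ← best
The minimum is 67.
One optimal route: Hub → #101 → #104 → #103 → #102 → #105 → Hub (or its reverse).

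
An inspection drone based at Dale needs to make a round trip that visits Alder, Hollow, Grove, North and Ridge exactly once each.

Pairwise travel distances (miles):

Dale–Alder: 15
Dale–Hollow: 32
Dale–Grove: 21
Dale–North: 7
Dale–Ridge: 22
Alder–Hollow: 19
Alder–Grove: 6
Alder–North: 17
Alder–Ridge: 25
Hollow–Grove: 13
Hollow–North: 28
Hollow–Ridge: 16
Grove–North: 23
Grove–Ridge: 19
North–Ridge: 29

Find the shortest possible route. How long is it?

Minimum total distance: 81 miles.

Dale → Alder → Hollow → Grove → North → Ridge → Dale: 15+19+13+23+29+22 = 121
Dale → Alder → Hollow → Grove → Ridge → North → Dale: 15+19+13+19+29+7 = 102
Dale → Alder → Hollow → North → Grove → Ridge → Dale: 15+19+28+23+19+22 = 126
Dale → Alder → Hollow → North → Ridge → Grove → Dale: 15+19+28+29+19+21 = 131
Dale → Alder → Hollow → Ridge → Grove → North → Dale: 15+19+16+19+23+7 = 99
Dale → Alder → Hollow → Ridge → North → Grove → Dale: 15+19+16+29+23+21 = 123
Dale → Alder → Grove → Hollow → North → Ridge → Dale: 15+6+13+28+29+22 = 113
Dale → Alder → Grove → Hollow → Ridge → North → Dale: 15+6+13+16+29+7 = 86
Dale → Alder → Grove → North → Hollow → Ridge → Dale: 15+6+23+28+16+22 = 110
Dale → Alder → Grove → North → Ridge → Hollow → Dale: 15+6+23+29+16+32 = 121
Dale → Alder → Grove → Ridge → Hollow → North → Dale: 15+6+19+16+28+7 = 91
Dale → Alder → Grove → Ridge → North → Hollow → Dale: 15+6+19+29+28+32 = 129
Dale → Alder → North → Hollow → Grove → Ridge → Dale: 15+17+28+13+19+22 = 114
Dale → Alder → North → Hollow → Ridge → Grove → Dale: 15+17+28+16+19+21 = 116
… (46 more)
Dale → North → Alder → Grove → Hollow → Ridge → Dale: 7+17+6+13+16+22 = 81  ← best
The minimum is 81.
One optimal route: Dale → North → Alder → Grove → Hollow → Ridge → Dale (or its reverse).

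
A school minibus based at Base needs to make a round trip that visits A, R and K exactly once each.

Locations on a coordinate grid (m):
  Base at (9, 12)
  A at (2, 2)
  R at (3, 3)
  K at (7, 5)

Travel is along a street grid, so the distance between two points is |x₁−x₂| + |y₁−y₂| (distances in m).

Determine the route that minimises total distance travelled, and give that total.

Base→A→R→K→Base: 17+2+6+9 = 34
Base→A→K→R→Base: 17+8+6+15 = 46
Base→R→A→K→Base: 15+2+8+9 = 34
The minimum is 34.
One optimal route: Base → A → R → K → Base (or its reverse).

34 m — the shortest possible round trip.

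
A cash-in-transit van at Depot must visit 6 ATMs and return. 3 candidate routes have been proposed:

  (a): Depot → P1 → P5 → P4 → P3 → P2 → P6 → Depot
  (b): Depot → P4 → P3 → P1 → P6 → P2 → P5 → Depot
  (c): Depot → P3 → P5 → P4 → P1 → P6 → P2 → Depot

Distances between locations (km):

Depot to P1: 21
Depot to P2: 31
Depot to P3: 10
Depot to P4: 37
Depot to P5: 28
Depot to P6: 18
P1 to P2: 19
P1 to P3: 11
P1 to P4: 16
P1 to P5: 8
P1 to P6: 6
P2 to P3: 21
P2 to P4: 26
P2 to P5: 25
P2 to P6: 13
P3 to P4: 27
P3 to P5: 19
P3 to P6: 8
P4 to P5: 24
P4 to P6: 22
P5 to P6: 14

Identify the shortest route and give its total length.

(a): 21 + 8 + 24 + 27 + 21 + 13 + 18 = 132
(b): 37 + 27 + 11 + 6 + 13 + 25 + 28 = 147
(c): 10 + 19 + 24 + 16 + 6 + 13 + 31 = 119

119 km — (c) is the shortest.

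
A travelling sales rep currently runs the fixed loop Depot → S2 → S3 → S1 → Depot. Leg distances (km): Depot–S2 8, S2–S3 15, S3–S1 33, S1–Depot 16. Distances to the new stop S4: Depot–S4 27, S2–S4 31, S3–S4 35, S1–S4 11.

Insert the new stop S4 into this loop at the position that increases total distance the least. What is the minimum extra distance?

Insertion cost between consecutive stops i–j is d(i,S4) + d(S4,j) − d(i,j):
  between Depot and S2: 27 + 31 − 8 = 50
  between S2 and S3: 31 + 35 − 15 = 51
  between S3 and S1: 35 + 11 − 33 = 13
  between S1 and Depot: 11 + 27 − 16 = 22
Cheapest insertion is between S3 and S1, adding 13.
New total = 72 + 13 = 85.

Adding 13 km by placing S4 on the S3–S1 leg.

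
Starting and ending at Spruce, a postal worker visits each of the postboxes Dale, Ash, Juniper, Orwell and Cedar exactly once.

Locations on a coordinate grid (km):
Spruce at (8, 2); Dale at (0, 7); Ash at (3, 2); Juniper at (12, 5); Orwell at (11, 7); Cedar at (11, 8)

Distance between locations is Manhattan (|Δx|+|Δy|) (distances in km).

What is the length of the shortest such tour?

With 5 stops there are 5!/2 = 60 distinct round trips (a route and its reverse cost the same).
Spruce-Dale-Ash-Juniper-Orwell-Cedar-Spruce: 13+8+12+3+1+9 = 46
Spruce-Dale-Ash-Juniper-Cedar-Orwell-Spruce: 13+8+12+4+1+8 = 46
Spruce-Dale-Ash-Orwell-Juniper-Cedar-Spruce: 13+8+13+3+4+9 = 50
Spruce-Dale-Ash-Orwell-Cedar-Juniper-Spruce: 13+8+13+1+4+7 = 46
Spruce-Dale-Ash-Cedar-Juniper-Orwell-Spruce: 13+8+14+4+3+8 = 50
Spruce-Dale-Ash-Cedar-Orwell-Juniper-Spruce: 13+8+14+1+3+7 = 46
Spruce-Dale-Juniper-Ash-Orwell-Cedar-Spruce: 13+14+12+13+1+9 = 62
Spruce-Dale-Juniper-Ash-Cedar-Orwell-Spruce: 13+14+12+14+1+8 = 62
Spruce-Dale-Juniper-Orwell-Ash-Cedar-Spruce: 13+14+3+13+14+9 = 66
Spruce-Dale-Juniper-Orwell-Cedar-Ash-Spruce: 13+14+3+1+14+5 = 50
Spruce-Dale-Juniper-Cedar-Ash-Orwell-Spruce: 13+14+4+14+13+8 = 66
Spruce-Dale-Juniper-Cedar-Orwell-Ash-Spruce: 13+14+4+1+13+5 = 50
Spruce-Dale-Orwell-Ash-Juniper-Cedar-Spruce: 13+11+13+12+4+9 = 62
Spruce-Dale-Orwell-Ash-Cedar-Juniper-Spruce: 13+11+13+14+4+7 = 62
… (46 more)
Spruce-Ash-Dale-Orwell-Cedar-Juniper-Spruce: 5+8+11+1+4+7 = 36  ← best
The minimum is 36.
One optimal route: Spruce → Ash → Dale → Orwell → Cedar → Juniper → Spruce (or its reverse).

Shortest round trip = 36 km.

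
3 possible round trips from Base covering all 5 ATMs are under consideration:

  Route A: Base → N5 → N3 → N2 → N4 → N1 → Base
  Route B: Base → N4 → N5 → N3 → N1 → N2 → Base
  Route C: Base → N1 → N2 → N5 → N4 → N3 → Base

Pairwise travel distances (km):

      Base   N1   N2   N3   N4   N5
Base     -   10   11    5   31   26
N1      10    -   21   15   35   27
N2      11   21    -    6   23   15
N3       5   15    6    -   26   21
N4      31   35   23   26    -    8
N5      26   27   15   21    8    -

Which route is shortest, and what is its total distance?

Shortest is Route C, total 85 km.

Route A: 26 + 21 + 6 + 23 + 35 + 10 = 121
Route B: 31 + 8 + 21 + 15 + 21 + 11 = 107
Route C: 10 + 21 + 15 + 8 + 26 + 5 = 85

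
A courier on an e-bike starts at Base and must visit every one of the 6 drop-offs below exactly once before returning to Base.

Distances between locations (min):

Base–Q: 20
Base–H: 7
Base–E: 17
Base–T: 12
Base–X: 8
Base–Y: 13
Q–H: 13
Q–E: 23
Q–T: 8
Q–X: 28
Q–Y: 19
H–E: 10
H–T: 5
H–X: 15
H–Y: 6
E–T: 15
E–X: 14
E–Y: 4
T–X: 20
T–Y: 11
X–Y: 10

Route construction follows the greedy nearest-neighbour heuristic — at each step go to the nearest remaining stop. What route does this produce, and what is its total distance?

Nearest-neighbour total = 65 min; route Base → H → T → Q → Y → E → X → Base.

At Base the remaining stops are H 7, X 8, T 12, Y 13, E 17, Q 20; go to H.
At H the remaining stops are T 5, Y 6, E 10, Q 13, X 15; go to T.
At T the remaining stops are Q 8, Y 11, E 15, X 20; go to Q.
At Q the remaining stops are Y 19, E 23, X 28; go to Y.
At Y the remaining stops are E 4, X 10; go to E.
At E the remaining stops are X 14; go to X.
Return X→Base: 8.
Total = 7 + 5 + 8 + 19 + 4 + 14 + 8 = 65.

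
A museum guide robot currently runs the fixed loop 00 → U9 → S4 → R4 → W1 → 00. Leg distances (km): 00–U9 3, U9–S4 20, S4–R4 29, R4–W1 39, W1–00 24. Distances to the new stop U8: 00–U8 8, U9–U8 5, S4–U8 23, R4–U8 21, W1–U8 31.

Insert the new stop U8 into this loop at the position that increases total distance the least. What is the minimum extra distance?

+8 km — insert U8 between U9 and S4.

Insertion cost between consecutive stops i–j is d(i,U8) + d(U8,j) − d(i,j):
  between 00 and U9: 8 + 5 − 3 = 10
  between U9 and S4: 5 + 23 − 20 = 8
  between S4 and R4: 23 + 21 − 29 = 15
  between R4 and W1: 21 + 31 − 39 = 13
  between W1 and 00: 31 + 8 − 24 = 15
Cheapest insertion is between U9 and S4, adding 8.
New total = 115 + 8 = 123.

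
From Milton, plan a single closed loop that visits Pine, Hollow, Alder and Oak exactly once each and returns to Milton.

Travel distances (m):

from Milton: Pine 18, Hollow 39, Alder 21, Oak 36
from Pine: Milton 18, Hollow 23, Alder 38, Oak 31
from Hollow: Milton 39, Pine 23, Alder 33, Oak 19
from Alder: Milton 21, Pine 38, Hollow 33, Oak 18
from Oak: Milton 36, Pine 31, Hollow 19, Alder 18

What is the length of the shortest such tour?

With 4 stops there are 4!/2 = 12 distinct round trips (a route and its reverse cost the same).
Milton→Pine→Hollow→Alder→Oak→Milton: 18+23+33+18+36 = 128
Milton→Pine→Hollow→Oak→Alder→Milton: 18+23+19+18+21 = 99
Milton→Pine→Alder→Hollow→Oak→Milton: 18+38+33+19+36 = 144
Milton→Pine→Alder→Oak→Hollow→Milton: 18+38+18+19+39 = 132
Milton→Pine→Oak→Hollow→Alder→Milton: 18+31+19+33+21 = 122
Milton→Pine→Oak→Alder→Hollow→Milton: 18+31+18+33+39 = 139
Milton→Hollow→Pine→Alder→Oak→Milton: 39+23+38+18+36 = 154
Milton→Hollow→Pine→Oak→Alder→Milton: 39+23+31+18+21 = 132
Milton→Hollow→Alder→Pine→Oak→Milton: 39+33+38+31+36 = 177
Milton→Hollow→Oak→Pine→Alder→Milton: 39+19+31+38+21 = 148
Milton→Alder→Pine→Hollow→Oak→Milton: 21+38+23+19+36 = 137
Milton→Alder→Hollow→Pine→Oak→Milton: 21+33+23+31+36 = 144
The minimum is 99.
One optimal route: Milton → Pine → Hollow → Oak → Alder → Milton (or its reverse).

99 m — the shortest possible round trip.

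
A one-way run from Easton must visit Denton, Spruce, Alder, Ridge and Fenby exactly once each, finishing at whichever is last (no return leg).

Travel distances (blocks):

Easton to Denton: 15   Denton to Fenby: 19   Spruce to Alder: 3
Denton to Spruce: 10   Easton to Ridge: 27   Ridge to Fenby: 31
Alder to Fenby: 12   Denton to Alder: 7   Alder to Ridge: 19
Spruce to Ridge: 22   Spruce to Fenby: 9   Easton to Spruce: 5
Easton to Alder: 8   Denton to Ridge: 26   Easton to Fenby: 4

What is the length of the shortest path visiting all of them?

There are 5! = 120 possible orderings.
Easton → Denton → Spruce → Alder → Ridge → Fenby: 15+10+3+19+31 = 78
Easton → Denton → Spruce → Alder → Fenby → Ridge: 15+10+3+12+31 = 71
Easton → Denton → Spruce → Ridge → Alder → Fenby: 15+10+22+19+12 = 78
Easton → Denton → Spruce → Ridge → Fenby → Alder: 15+10+22+31+12 = 90
Easton → Denton → Spruce → Fenby → Alder → Ridge: 15+10+9+12+19 = 65
Easton → Denton → Spruce → Fenby → Ridge → Alder: 15+10+9+31+19 = 84
Easton → Denton → Alder → Spruce → Ridge → Fenby: 15+7+3+22+31 = 78
Easton → Denton → Alder → Spruce → Fenby → Ridge: 15+7+3+9+31 = 65
Easton → Denton → Alder → Ridge → Spruce → Fenby: 15+7+19+22+9 = 72
Easton → Denton → Alder → Ridge → Fenby → Spruce: 15+7+19+31+9 = 81
Easton → Denton → Alder → Fenby → Spruce → Ridge: 15+7+12+9+22 = 65
Easton → Denton → Alder → Fenby → Ridge → Spruce: 15+7+12+31+22 = 87
Easton → Denton → Ridge → Spruce → Alder → Fenby: 15+26+22+3+12 = 78
Easton → Denton → Ridge → Spruce → Fenby → Alder: 15+26+22+9+12 = 84
… (106 more)
Easton → Fenby → Spruce → Denton → Alder → Ridge: 4+9+10+7+19 = 49  ← best
The minimum is 49.
One shortest path: Easton → Fenby → Spruce → Denton → Alder → Ridge.

49 blocks — the minimum one-way total.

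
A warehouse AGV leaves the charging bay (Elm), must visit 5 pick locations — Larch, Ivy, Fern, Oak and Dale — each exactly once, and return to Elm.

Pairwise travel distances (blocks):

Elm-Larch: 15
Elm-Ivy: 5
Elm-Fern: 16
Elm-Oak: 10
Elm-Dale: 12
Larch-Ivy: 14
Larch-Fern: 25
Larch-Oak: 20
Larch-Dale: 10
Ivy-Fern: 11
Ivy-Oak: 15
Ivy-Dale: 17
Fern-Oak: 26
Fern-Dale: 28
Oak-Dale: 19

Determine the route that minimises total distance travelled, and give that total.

80 blocks — the shortest possible round trip.

Elm → Larch → Ivy → Fern → Oak → Dale → Elm: 15+14+11+26+19+12 = 97
Elm → Larch → Ivy → Fern → Dale → Oak → Elm: 15+14+11+28+19+10 = 97
Elm → Larch → Ivy → Oak → Fern → Dale → Elm: 15+14+15+26+28+12 = 110
Elm → Larch → Ivy → Oak → Dale → Fern → Elm: 15+14+15+19+28+16 = 107
Elm → Larch → Ivy → Dale → Fern → Oak → Elm: 15+14+17+28+26+10 = 110
Elm → Larch → Ivy → Dale → Oak → Fern → Elm: 15+14+17+19+26+16 = 107
Elm → Larch → Fern → Ivy → Oak → Dale → Elm: 15+25+11+15+19+12 = 97
Elm → Larch → Fern → Ivy → Dale → Oak → Elm: 15+25+11+17+19+10 = 97
Elm → Larch → Fern → Oak → Ivy → Dale → Elm: 15+25+26+15+17+12 = 110
Elm → Larch → Fern → Oak → Dale → Ivy → Elm: 15+25+26+19+17+5 = 107
Elm → Larch → Fern → Dale → Ivy → Oak → Elm: 15+25+28+17+15+10 = 110
Elm → Larch → Fern → Dale → Oak → Ivy → Elm: 15+25+28+19+15+5 = 107
Elm → Larch → Oak → Ivy → Fern → Dale → Elm: 15+20+15+11+28+12 = 101
Elm → Larch → Oak → Ivy → Dale → Fern → Elm: 15+20+15+17+28+16 = 111
… (46 more)
Elm → Ivy → Fern → Larch → Dale → Oak → Elm: 5+11+25+10+19+10 = 80  ← best
The minimum is 80.
One optimal route: Elm → Ivy → Fern → Larch → Dale → Oak → Elm (or its reverse).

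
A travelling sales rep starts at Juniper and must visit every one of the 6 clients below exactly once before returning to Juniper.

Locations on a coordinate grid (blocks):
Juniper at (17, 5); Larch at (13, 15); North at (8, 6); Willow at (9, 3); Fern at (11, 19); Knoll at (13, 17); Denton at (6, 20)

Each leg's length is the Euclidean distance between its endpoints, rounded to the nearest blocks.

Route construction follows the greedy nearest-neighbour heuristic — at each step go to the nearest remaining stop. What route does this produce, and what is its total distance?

50 blocks along Juniper → Willow → North → Larch → Knoll → Fern → Denton → Juniper.

From Juniper: distances to unvisited — Willow=8, North=9, Larch=11, Knoll=13, Fern=15, Denton=19. Nearest is Willow (8).
From Willow: distances to unvisited — North=3, Larch=13, Knoll=15, Fern=16, Denton=17. Nearest is North (3).
From North: distances to unvisited — Larch=10, Knoll=12, Fern=13, Denton=14. Nearest is Larch (10).
From Larch: distances to unvisited — Knoll=2, Fern=4, Denton=9. Nearest is Knoll (2).
From Knoll: distances to unvisited — Fern=3, Denton=8. Nearest is Fern (3).
From Fern: distances to unvisited — Denton=5. Nearest is Denton (5).
Return Denton→Juniper: 19.
Total = 8 + 3 + 10 + 2 + 3 + 5 + 19 = 50.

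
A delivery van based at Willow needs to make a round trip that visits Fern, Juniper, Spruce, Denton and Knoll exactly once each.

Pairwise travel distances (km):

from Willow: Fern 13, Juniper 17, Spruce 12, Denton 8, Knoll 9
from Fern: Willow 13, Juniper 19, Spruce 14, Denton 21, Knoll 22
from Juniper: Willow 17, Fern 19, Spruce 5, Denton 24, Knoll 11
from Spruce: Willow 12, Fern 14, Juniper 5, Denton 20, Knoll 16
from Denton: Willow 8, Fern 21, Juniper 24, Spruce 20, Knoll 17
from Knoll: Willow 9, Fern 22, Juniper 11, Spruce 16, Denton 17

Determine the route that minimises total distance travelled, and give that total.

Willow → Fern → Juniper → Spruce → Denton → Knoll → Willow: 13+19+5+20+17+9 = 83
Willow → Fern → Juniper → Spruce → Knoll → Denton → Willow: 13+19+5+16+17+8 = 78
Willow → Fern → Juniper → Denton → Spruce → Knoll → Willow: 13+19+24+20+16+9 = 101
Willow → Fern → Juniper → Denton → Knoll → Spruce → Willow: 13+19+24+17+16+12 = 101
Willow → Fern → Juniper → Knoll → Spruce → Denton → Willow: 13+19+11+16+20+8 = 87
Willow → Fern → Juniper → Knoll → Denton → Spruce → Willow: 13+19+11+17+20+12 = 92
Willow → Fern → Spruce → Juniper → Denton → Knoll → Willow: 13+14+5+24+17+9 = 82
Willow → Fern → Spruce → Juniper → Knoll → Denton → Willow: 13+14+5+11+17+8 = 68
Willow → Fern → Spruce → Denton → Juniper → Knoll → Willow: 13+14+20+24+11+9 = 91
Willow → Fern → Spruce → Denton → Knoll → Juniper → Willow: 13+14+20+17+11+17 = 92
Willow → Fern → Spruce → Knoll → Juniper → Denton → Willow: 13+14+16+11+24+8 = 86
Willow → Fern → Spruce → Knoll → Denton → Juniper → Willow: 13+14+16+17+24+17 = 101
Willow → Fern → Denton → Juniper → Spruce → Knoll → Willow: 13+21+24+5+16+9 = 88
Willow → Fern → Denton → Juniper → Knoll → Spruce → Willow: 13+21+24+11+16+12 = 97
… (46 more)
The minimum is 68.
One optimal route: Willow → Fern → Spruce → Juniper → Knoll → Denton → Willow (or its reverse).

Minimum total distance: 68 km.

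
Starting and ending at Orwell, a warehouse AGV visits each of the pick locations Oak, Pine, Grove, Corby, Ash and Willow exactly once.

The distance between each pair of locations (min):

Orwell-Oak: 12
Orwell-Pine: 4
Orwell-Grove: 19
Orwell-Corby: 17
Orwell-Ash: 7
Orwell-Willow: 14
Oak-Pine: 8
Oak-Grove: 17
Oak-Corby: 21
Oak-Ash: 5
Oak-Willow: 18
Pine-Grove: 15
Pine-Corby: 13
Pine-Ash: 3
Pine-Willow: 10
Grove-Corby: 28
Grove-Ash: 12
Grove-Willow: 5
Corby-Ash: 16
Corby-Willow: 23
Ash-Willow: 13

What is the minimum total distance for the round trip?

Orwell-Oak-Pine-Grove-Corby-Ash-Willow-Orwell: 12+8+15+28+16+13+14 = 106
Orwell-Oak-Pine-Grove-Corby-Willow-Ash-Orwell: 12+8+15+28+23+13+7 = 106
Orwell-Oak-Pine-Grove-Ash-Corby-Willow-Orwell: 12+8+15+12+16+23+14 = 100
Orwell-Oak-Pine-Grove-Ash-Willow-Corby-Orwell: 12+8+15+12+13+23+17 = 100
Orwell-Oak-Pine-Grove-Willow-Corby-Ash-Orwell: 12+8+15+5+23+16+7 = 86
Orwell-Oak-Pine-Grove-Willow-Ash-Corby-Orwell: 12+8+15+5+13+16+17 = 86
Orwell-Oak-Pine-Corby-Grove-Ash-Willow-Orwell: 12+8+13+28+12+13+14 = 100
Orwell-Oak-Pine-Corby-Grove-Willow-Ash-Orwell: 12+8+13+28+5+13+7 = 86
… (352 more)
Orwell-Oak-Ash-Grove-Willow-Pine-Corby-Orwell: 12+5+12+5+10+13+17 = 74  ← best
The minimum is 74.
One optimal route: Orwell → Oak → Ash → Grove → Willow → Pine → Corby → Orwell (or its reverse).

Minimum total distance: 74 min.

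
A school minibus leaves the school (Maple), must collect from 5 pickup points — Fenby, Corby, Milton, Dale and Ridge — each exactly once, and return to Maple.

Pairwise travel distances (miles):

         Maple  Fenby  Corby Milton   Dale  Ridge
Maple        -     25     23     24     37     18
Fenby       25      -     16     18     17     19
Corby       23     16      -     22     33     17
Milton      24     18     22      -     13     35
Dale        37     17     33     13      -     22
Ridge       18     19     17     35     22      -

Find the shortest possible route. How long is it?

With 5 stops there are 5!/2 = 60 distinct round trips (a route and its reverse cost the same).
Maple - Fenby - Corby - Milton - Dale - Ridge - Maple: 25+16+22+13+22+18 = 116
Maple - Fenby - Corby - Milton - Ridge - Dale - Maple: 25+16+22+35+22+37 = 157
Maple - Fenby - Corby - Dale - Milton - Ridge - Maple: 25+16+33+13+35+18 = 140
Maple - Fenby - Corby - Dale - Ridge - Milton - Maple: 25+16+33+22+35+24 = 155
Maple - Fenby - Corby - Ridge - Milton - Dale - Maple: 25+16+17+35+13+37 = 143
Maple - Fenby - Corby - Ridge - Dale - Milton - Maple: 25+16+17+22+13+24 = 117
Maple - Fenby - Milton - Corby - Dale - Ridge - Maple: 25+18+22+33+22+18 = 138
Maple - Fenby - Milton - Corby - Ridge - Dale - Maple: 25+18+22+17+22+37 = 141
Maple - Fenby - Milton - Dale - Corby - Ridge - Maple: 25+18+13+33+17+18 = 124
Maple - Fenby - Milton - Dale - Ridge - Corby - Maple: 25+18+13+22+17+23 = 118
Maple - Fenby - Milton - Ridge - Corby - Dale - Maple: 25+18+35+17+33+37 = 165
Maple - Fenby - Milton - Ridge - Dale - Corby - Maple: 25+18+35+22+33+23 = 156
Maple - Fenby - Dale - Corby - Milton - Ridge - Maple: 25+17+33+22+35+18 = 150
Maple - Fenby - Dale - Corby - Ridge - Milton - Maple: 25+17+33+17+35+24 = 151
… (46 more)
Maple - Milton - Dale - Fenby - Corby - Ridge - Maple: 24+13+17+16+17+18 = 105  ← best
The minimum is 105.
One optimal route: Maple → Milton → Dale → Fenby → Corby → Ridge → Maple (or its reverse).

Minimum total distance: 105 miles.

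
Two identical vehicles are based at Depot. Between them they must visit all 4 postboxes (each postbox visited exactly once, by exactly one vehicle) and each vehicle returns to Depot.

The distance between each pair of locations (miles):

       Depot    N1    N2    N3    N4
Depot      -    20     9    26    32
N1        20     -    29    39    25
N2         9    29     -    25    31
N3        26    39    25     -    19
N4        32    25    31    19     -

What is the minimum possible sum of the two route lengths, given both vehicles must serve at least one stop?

108 miles — the smallest possible combined total.

Check every non-empty split of the stops between the two vehicles; for each half take its own optimal tour:
  {N1} + {N2, N3, N4}: 40 + 85 = 125
  {N2} + {N1, N3, N4}: 18 + 90 = 108
  {N1, N2} + {N3, N4}: 58 + 77 = 135
  {N3} + {N1, N2, N4}: 52 + 85 = 137
  {N1, N3} + {N2, N4}: 85 + 72 = 157
  {N2, N3} + {N1, N4}: 60 + 77 = 137
  … (7 splits in total)
Best: vehicle 1 Depot → N2 → Depot = 18; vehicle 2 Depot → N1 → N4 → N3 → Depot = 90; combined 108.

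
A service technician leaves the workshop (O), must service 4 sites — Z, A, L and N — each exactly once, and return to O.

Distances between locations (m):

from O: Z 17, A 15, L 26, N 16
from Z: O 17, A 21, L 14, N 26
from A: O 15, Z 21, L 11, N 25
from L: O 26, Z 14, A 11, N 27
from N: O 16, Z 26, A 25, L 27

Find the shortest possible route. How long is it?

Shortest round trip = 82 m.

With 4 stops there are 4!/2 = 12 distinct round trips (a route and its reverse cost the same).
O - Z - A - L - N - O: 17+21+11+27+16 = 92
O - Z - A - N - L - O: 17+21+25+27+26 = 116
O - Z - L - A - N - O: 17+14+11+25+16 = 83
O - Z - L - N - A - O: 17+14+27+25+15 = 98
O - Z - N - A - L - O: 17+26+25+11+26 = 105
O - Z - N - L - A - O: 17+26+27+11+15 = 96
O - A - Z - L - N - O: 15+21+14+27+16 = 93
O - A - Z - N - L - O: 15+21+26+27+26 = 115
O - A - L - Z - N - O: 15+11+14+26+16 = 82
O - A - N - Z - L - O: 15+25+26+14+26 = 106
O - L - Z - A - N - O: 26+14+21+25+16 = 102
O - L - A - Z - N - O: 26+11+21+26+16 = 100
The minimum is 82.
One optimal route: O → A → L → Z → N → O (or its reverse).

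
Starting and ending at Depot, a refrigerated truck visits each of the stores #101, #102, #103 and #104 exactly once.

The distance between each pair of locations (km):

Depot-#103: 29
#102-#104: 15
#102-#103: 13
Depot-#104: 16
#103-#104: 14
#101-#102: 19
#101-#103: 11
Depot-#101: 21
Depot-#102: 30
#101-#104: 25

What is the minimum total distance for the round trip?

76 km — the shortest possible round trip.

With 4 stops there are 4!/2 = 12 distinct round trips (a route and its reverse cost the same).
Depot - #101 - #102 - #103 - #104 - Depot: 21+19+13+14+16 = 83
Depot - #101 - #102 - #104 - #103 - Depot: 21+19+15+14+29 = 98
Depot - #101 - #103 - #102 - #104 - Depot: 21+11+13+15+16 = 76
Depot - #101 - #103 - #104 - #102 - Depot: 21+11+14+15+30 = 91
Depot - #101 - #104 - #102 - #103 - Depot: 21+25+15+13+29 = 103
Depot - #101 - #104 - #103 - #102 - Depot: 21+25+14+13+30 = 103
Depot - #102 - #101 - #103 - #104 - Depot: 30+19+11+14+16 = 90
Depot - #102 - #101 - #104 - #103 - Depot: 30+19+25+14+29 = 117
Depot - #102 - #103 - #101 - #104 - Depot: 30+13+11+25+16 = 95
Depot - #102 - #104 - #101 - #103 - Depot: 30+15+25+11+29 = 110
Depot - #103 - #101 - #102 - #104 - Depot: 29+11+19+15+16 = 90
Depot - #103 - #102 - #101 - #104 - Depot: 29+13+19+25+16 = 102
The minimum is 76.
One optimal route: Depot → #101 → #103 → #102 → #104 → Depot (or its reverse).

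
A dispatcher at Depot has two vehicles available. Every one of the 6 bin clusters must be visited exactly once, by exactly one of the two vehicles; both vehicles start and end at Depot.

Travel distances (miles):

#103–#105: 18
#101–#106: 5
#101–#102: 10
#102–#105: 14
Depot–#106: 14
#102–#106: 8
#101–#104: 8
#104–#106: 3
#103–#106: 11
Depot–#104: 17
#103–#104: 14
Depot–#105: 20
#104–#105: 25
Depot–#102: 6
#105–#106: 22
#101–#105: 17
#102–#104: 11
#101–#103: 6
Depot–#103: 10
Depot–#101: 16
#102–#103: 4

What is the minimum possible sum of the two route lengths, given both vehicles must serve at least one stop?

Check every non-empty split of the stops between the two vehicles; for each half take its own optimal tour:
  {#101} + {#102, #103, #104, #105, #106}: 32 + 69 = 101
  {#102} + {#101, #103, #104, #105, #106}: 12 + 69 = 81
  {#101, #102} + {#103, #104, #105, #106}: 32 + 69 = 101
  {#103} + {#101, #102, #104, #105, #106}: 20 + 62 = 82
  {#101, #103} + {#102, #104, #105, #106}: 32 + 62 = 94
  {#102, #103} + {#101, #104, #105, #106}: 20 + 62 = 82
  … (31 splits in total)
Best: vehicle 1 Depot → #102 → Depot = 12; vehicle 2 Depot → #103 → #101 → #104 → #106 → #105 → Depot = 69; combined 81.

Minimum combined distance: 81 miles.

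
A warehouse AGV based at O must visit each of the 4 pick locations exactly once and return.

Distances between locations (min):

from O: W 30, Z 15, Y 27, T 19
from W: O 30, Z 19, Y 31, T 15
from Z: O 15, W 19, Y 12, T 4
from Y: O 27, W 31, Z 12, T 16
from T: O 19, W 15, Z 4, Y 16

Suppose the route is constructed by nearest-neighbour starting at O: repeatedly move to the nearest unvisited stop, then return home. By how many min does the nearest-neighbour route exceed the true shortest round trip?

4 min longer than the optimal tour.

O: Z=15, T=19, Y=27, W=30 ⇒ Z
Z: T=4, Y=12, W=19 ⇒ T
T: W=15, Y=16 ⇒ W
W: Y=31 ⇒ Y
NN route O → Z → T → W → Y → O costs 92.
Optimal: O → W → T → Z → Y → O costs 88 (by enumerating all 12 distinct tours).
Excess = 92 − 88 = 4.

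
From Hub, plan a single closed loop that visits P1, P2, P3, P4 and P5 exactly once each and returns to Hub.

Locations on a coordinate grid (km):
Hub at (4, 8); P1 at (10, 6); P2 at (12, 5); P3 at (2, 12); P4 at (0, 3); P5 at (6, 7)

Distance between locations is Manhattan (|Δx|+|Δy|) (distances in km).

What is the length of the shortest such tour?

With 5 stops there are 5!/2 = 60 distinct round trips (a route and its reverse cost the same).
Hub - P1 - P2 - P3 - P4 - P5 - Hub: 8+3+17+11+10+3 = 52
Hub - P1 - P2 - P3 - P5 - P4 - Hub: 8+3+17+9+10+9 = 56
Hub - P1 - P2 - P4 - P3 - P5 - Hub: 8+3+14+11+9+3 = 48
Hub - P1 - P2 - P4 - P5 - P3 - Hub: 8+3+14+10+9+6 = 50
Hub - P1 - P2 - P5 - P3 - P4 - Hub: 8+3+8+9+11+9 = 48
Hub - P1 - P2 - P5 - P4 - P3 - Hub: 8+3+8+10+11+6 = 46
Hub - P1 - P3 - P2 - P4 - P5 - Hub: 8+14+17+14+10+3 = 66
Hub - P1 - P3 - P2 - P5 - P4 - Hub: 8+14+17+8+10+9 = 66
Hub - P1 - P3 - P4 - P2 - P5 - Hub: 8+14+11+14+8+3 = 58
Hub - P1 - P3 - P4 - P5 - P2 - Hub: 8+14+11+10+8+11 = 62
Hub - P1 - P3 - P5 - P2 - P4 - Hub: 8+14+9+8+14+9 = 62
Hub - P1 - P3 - P5 - P4 - P2 - Hub: 8+14+9+10+14+11 = 66
Hub - P1 - P4 - P2 - P3 - P5 - Hub: 8+13+14+17+9+3 = 64
Hub - P1 - P4 - P2 - P5 - P3 - Hub: 8+13+14+8+9+6 = 58
… (46 more)
Hub - P3 - P4 - P2 - P1 - P5 - Hub: 6+11+14+3+5+3 = 42  ← best
The minimum is 42.
One optimal route: Hub → P3 → P4 → P2 → P1 → P5 → Hub (or its reverse).

Shortest round trip = 42 km.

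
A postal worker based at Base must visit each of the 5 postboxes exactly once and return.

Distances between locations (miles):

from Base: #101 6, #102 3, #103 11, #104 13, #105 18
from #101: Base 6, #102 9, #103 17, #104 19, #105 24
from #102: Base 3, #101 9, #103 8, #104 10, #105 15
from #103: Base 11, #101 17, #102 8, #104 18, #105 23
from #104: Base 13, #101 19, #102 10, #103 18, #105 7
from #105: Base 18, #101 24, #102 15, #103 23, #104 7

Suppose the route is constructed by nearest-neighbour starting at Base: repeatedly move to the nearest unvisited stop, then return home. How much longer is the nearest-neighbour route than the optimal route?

Excess over optimum: 6 miles.

Base: #102=3, #101=6, #103=11, #104=13, #105=18 ⇒ #102
#102: #103=8, #101=9, #104=10, #105=15 ⇒ #103
#103: #101=17, #104=18, #105=23 ⇒ #101
#101: #104=19, #105=24 ⇒ #104
#104: #105=7 ⇒ #105
NN route Base → #102 → #103 → #101 → #104 → #105 → Base costs 72.
Optimal: Base → #101 → #102 → #103 → #104 → #105 → Base costs 66 (by enumerating all 60 distinct tours).
Excess = 72 − 66 = 6.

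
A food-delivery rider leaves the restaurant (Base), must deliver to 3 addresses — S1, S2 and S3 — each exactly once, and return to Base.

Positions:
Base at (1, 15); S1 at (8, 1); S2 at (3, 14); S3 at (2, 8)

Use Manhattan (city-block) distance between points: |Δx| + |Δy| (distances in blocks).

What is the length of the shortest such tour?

42 blocks — the shortest possible round trip.

With 3 stops there are 3!/2 = 3 distinct round trips (a route and its reverse cost the same).
Base → S1 → S2 → S3 → Base: 21+18+7+8 = 54
Base → S1 → S3 → S2 → Base: 21+13+7+3 = 44
Base → S2 → S1 → S3 → Base: 3+18+13+8 = 42
The minimum is 42.
One optimal route: Base → S2 → S1 → S3 → Base (or its reverse).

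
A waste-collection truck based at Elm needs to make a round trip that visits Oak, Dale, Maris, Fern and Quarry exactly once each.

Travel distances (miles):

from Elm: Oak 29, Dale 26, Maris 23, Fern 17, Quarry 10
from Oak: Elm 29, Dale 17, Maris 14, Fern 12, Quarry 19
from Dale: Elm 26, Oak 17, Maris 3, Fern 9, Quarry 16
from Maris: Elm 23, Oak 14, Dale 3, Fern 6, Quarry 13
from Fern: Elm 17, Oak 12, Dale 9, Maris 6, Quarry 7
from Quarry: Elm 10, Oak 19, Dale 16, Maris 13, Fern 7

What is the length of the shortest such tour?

Minimum total distance: 72 miles.

Elm - Oak - Dale - Maris - Fern - Quarry - Elm: 29+17+3+6+7+10 = 72
Elm - Oak - Dale - Maris - Quarry - Fern - Elm: 29+17+3+13+7+17 = 86
Elm - Oak - Dale - Fern - Maris - Quarry - Elm: 29+17+9+6+13+10 = 84
Elm - Oak - Dale - Fern - Quarry - Maris - Elm: 29+17+9+7+13+23 = 98
Elm - Oak - Dale - Quarry - Maris - Fern - Elm: 29+17+16+13+6+17 = 98
Elm - Oak - Dale - Quarry - Fern - Maris - Elm: 29+17+16+7+6+23 = 98
Elm - Oak - Maris - Dale - Fern - Quarry - Elm: 29+14+3+9+7+10 = 72
Elm - Oak - Maris - Dale - Quarry - Fern - Elm: 29+14+3+16+7+17 = 86
Elm - Oak - Maris - Fern - Dale - Quarry - Elm: 29+14+6+9+16+10 = 84
Elm - Oak - Maris - Fern - Quarry - Dale - Elm: 29+14+6+7+16+26 = 98
Elm - Oak - Maris - Quarry - Dale - Fern - Elm: 29+14+13+16+9+17 = 98
Elm - Oak - Maris - Quarry - Fern - Dale - Elm: 29+14+13+7+9+26 = 98
Elm - Oak - Fern - Dale - Maris - Quarry - Elm: 29+12+9+3+13+10 = 76
Elm - Oak - Fern - Dale - Quarry - Maris - Elm: 29+12+9+16+13+23 = 102
… (46 more)
The minimum is 72.
One optimal route: Elm → Oak → Dale → Maris → Fern → Quarry → Elm (or its reverse).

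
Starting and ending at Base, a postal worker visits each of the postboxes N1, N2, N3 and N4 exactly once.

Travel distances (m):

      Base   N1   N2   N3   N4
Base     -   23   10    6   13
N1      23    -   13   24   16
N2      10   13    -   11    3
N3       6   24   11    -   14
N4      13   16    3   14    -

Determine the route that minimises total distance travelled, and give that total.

There are 12 distinct closed tours to check (reversals are equivalent).
Base→N1→N2→N3→N4→Base: 23+13+11+14+13 = 74
Base→N1→N2→N4→N3→Base: 23+13+3+14+6 = 59
Base→N1→N3→N2→N4→Base: 23+24+11+3+13 = 74
Base→N1→N3→N4→N2→Base: 23+24+14+3+10 = 74
Base→N1→N4→N2→N3→Base: 23+16+3+11+6 = 59
Base→N1→N4→N3→N2→Base: 23+16+14+11+10 = 74
Base→N2→N1→N3→N4→Base: 10+13+24+14+13 = 74
Base→N2→N1→N4→N3→Base: 10+13+16+14+6 = 59
Base→N2→N3→N1→N4→Base: 10+11+24+16+13 = 74
Base→N2→N4→N1→N3→Base: 10+3+16+24+6 = 59
Base→N3→N1→N2→N4→Base: 6+24+13+3+13 = 59
Base→N3→N2→N1→N4→Base: 6+11+13+16+13 = 59
The minimum is 59.
One optimal route: Base → N1 → N2 → N4 → N3 → Base (or its reverse).

Minimum total distance: 59 m.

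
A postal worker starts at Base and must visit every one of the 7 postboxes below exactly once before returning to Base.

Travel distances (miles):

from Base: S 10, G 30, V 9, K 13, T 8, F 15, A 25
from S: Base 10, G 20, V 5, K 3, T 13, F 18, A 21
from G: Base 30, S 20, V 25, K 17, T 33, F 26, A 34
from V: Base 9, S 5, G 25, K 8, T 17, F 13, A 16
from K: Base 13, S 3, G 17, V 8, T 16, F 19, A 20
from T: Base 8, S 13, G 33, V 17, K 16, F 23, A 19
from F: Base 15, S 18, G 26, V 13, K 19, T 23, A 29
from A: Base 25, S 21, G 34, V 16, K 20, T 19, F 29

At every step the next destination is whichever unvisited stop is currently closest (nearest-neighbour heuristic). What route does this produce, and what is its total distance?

From Base: distances to unvisited — T=8, V=9, S=10, K=13, F=15, A=25, G=30. Nearest is T (8).
From T: distances to unvisited — S=13, K=16, V=17, A=19, F=23, G=33. Nearest is S (13).
From S: distances to unvisited — K=3, V=5, F=18, G=20, A=21. Nearest is K (3).
From K: distances to unvisited — V=8, G=17, F=19, A=20. Nearest is V (8).
From V: distances to unvisited — F=13, A=16, G=25. Nearest is F (13).
From F: distances to unvisited — G=26, A=29. Nearest is G (26).
From G: distances to unvisited — A=34. Nearest is A (34).
Return A→Base: 25.
Total = 8 + 13 + 3 + 8 + 13 + 26 + 34 + 25 = 130.

130 miles along Base → T → S → K → V → F → G → A → Base.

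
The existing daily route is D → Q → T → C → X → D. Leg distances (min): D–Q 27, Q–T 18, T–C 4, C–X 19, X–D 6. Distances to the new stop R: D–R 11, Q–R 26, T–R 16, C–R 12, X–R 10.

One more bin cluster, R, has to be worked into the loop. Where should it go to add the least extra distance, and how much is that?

Adding 3 min by placing R on the C–X leg.

Insertion cost between consecutive stops i–j is d(i,R) + d(R,j) − d(i,j):
  between D and Q: 11 + 26 − 27 = 10
  between Q and T: 26 + 16 − 18 = 24
  between T and C: 16 + 12 − 4 = 24
  between C and X: 12 + 10 − 19 = 3
  between X and D: 10 + 11 − 6 = 15
Cheapest insertion is between C and X, adding 3.
New total = 74 + 3 = 77.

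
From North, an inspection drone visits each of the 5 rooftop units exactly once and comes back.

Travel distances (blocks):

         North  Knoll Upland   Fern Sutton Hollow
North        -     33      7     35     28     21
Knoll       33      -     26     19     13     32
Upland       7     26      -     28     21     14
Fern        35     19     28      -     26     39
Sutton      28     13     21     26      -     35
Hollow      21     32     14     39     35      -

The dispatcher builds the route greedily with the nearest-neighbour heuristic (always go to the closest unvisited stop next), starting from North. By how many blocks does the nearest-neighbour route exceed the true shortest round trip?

Excess over optimum: 7 blocks.

North: Upland=7, Hollow=21, Sutton=28, Knoll=33, Fern=35 ⇒ Upland
Upland: Hollow=14, Sutton=21, Knoll=26, Fern=28 ⇒ Hollow
Hollow: Knoll=32, Sutton=35, Fern=39 ⇒ Knoll
Knoll: Sutton=13, Fern=19 ⇒ Sutton
Sutton: Fern=26 ⇒ Fern
NN route North → Upland → Hollow → Knoll → Sutton → Fern → North costs 127.
Optimal: North → Upland → Sutton → Knoll → Fern → Hollow → North costs 120 (by enumerating all 60 distinct tours).
Excess = 127 − 120 = 7.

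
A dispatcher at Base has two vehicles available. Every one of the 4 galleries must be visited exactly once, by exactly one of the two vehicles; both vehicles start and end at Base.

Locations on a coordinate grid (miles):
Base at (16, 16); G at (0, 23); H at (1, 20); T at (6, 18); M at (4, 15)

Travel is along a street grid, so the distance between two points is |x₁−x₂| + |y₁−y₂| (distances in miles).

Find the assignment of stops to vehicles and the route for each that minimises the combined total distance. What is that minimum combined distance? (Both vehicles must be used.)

Try each way of splitting the stops between the two vehicles (each non-empty) and, for each split, find the best tour for each vehicle:
  {G} + {H, T, M}: 46 + 40 = 86
  {H} + {G, T, M}: 38 + 48 = 86
  {G, H} + {T, M}: 46 + 30 = 76
  {T} + {G, H, M}: 24 + 48 = 72
  {G, T} + {H, M}: 46 + 40 = 86
  {H, T} + {G, M}: 38 + 48 = 86
  … (7 splits in total)
Best: vehicle 1 Base → T → Base = 24; vehicle 2 Base → G → H → M → Base = 48; combined 72.

Minimum combined distance: 72 miles.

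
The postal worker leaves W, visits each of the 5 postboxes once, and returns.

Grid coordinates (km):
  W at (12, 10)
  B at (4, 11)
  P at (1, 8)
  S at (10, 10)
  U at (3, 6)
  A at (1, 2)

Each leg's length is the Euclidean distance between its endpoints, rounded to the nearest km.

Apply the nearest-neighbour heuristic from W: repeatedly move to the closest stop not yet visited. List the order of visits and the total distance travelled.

Nearest-neighbour total = 33 km; route W → S → B → P → U → A → W.

At W the remaining stops are S 2, B 8, U 10, P 11, A 14; go to S.
At S the remaining stops are B 6, U 8, P 9, A 12; go to B.
At B the remaining stops are P 4, U 5, A 9; go to P.
At P the remaining stops are U 3, A 6; go to U.
At U the remaining stops are A 4; go to A.
Return A→W: 14.
Total = 2 + 6 + 4 + 3 + 4 + 14 = 33.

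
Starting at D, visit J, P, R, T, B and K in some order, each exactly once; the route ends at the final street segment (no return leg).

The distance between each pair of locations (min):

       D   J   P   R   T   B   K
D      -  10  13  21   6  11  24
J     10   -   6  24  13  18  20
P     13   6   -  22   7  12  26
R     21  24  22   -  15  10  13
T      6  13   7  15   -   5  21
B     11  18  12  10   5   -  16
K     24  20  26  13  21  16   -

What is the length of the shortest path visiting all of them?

Shortest open route: 51 min.

There are 6! = 720 possible orderings.
D→J→P→R→T→B→K: 10+6+22+15+5+16 = 74
D→J→P→R→T→K→B: 10+6+22+15+21+16 = 90
D→J→P→R→B→T→K: 10+6+22+10+5+21 = 74
D→J→P→R→B→K→T: 10+6+22+10+16+21 = 85
D→J→P→R→K→T→B: 10+6+22+13+21+5 = 77
D→J→P→R→K→B→T: 10+6+22+13+16+5 = 72
D→J→P→T→R→B→K: 10+6+7+15+10+16 = 64
D→J→P→T→R→K→B: 10+6+7+15+13+16 = 67
… (712 more)
D→J→P→T→B→R→K: 10+6+7+5+10+13 = 51  ← best
The minimum is 51.
One shortest path: D → J → P → T → B → R → K.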